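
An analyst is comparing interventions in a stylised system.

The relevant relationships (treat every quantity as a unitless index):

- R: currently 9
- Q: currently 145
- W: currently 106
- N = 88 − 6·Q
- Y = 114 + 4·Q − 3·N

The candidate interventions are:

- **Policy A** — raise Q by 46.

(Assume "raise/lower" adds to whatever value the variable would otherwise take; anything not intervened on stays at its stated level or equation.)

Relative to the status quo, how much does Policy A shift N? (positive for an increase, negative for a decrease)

-276

Baseline:
  Q = 145
  N = 88 − 6·145 = -782
Policy A (Q + 46):
  Q = 145 + 46 = 191
  N = 88 − 6·191 = -1058
Change in N: -1058 − (-782) = -276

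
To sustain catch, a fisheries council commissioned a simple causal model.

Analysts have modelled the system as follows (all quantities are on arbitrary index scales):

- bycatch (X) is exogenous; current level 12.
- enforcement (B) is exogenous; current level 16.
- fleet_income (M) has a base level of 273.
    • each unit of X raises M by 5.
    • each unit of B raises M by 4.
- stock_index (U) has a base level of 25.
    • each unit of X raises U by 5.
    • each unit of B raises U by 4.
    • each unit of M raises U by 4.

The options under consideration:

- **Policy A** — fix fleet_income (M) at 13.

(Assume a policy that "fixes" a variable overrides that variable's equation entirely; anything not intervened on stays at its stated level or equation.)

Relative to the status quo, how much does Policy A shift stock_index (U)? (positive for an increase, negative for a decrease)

Baseline:
  X = 12
  B = 16
  M = 273 + 5·12 + 4·16 = 397
  U = 25 + 5·12 + 4·16 + 4·397 = 1737
Policy A (M := 13):
  X = 12
  B = 16
  M = 13
  U = 25 + 5·12 + 4·16 + 4·13 = 201
Change in U: 201 − 1737 = -1536

-1536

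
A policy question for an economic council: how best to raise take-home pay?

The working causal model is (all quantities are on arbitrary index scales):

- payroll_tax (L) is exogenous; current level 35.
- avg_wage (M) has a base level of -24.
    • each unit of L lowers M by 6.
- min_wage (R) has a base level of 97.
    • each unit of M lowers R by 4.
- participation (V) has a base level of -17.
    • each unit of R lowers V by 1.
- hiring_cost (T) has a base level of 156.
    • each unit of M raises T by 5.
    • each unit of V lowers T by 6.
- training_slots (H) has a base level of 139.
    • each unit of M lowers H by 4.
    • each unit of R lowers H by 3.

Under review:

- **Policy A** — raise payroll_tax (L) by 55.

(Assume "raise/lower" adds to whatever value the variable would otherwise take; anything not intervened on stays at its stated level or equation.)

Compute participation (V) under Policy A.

-2370

Policy A (L + 55):
  L = 35 + 55 = 90
  M = -24 − 6·90 = -564
  R = 97 − 4·(-564) = 2353
  V = -17 − 2353 = -2370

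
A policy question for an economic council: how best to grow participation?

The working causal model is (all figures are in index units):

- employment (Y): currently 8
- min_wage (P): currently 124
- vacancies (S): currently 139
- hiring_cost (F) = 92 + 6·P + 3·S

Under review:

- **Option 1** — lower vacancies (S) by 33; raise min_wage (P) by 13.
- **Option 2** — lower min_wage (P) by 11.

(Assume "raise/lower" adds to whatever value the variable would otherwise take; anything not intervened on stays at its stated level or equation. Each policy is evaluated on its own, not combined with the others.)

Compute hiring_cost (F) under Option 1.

Option 1 (S − 33, P + 13):
  P = 124 + 13 = 137
  S = 139 − 33 = 106
  F = 92 + 6·137 + 3·106 = 1232

1232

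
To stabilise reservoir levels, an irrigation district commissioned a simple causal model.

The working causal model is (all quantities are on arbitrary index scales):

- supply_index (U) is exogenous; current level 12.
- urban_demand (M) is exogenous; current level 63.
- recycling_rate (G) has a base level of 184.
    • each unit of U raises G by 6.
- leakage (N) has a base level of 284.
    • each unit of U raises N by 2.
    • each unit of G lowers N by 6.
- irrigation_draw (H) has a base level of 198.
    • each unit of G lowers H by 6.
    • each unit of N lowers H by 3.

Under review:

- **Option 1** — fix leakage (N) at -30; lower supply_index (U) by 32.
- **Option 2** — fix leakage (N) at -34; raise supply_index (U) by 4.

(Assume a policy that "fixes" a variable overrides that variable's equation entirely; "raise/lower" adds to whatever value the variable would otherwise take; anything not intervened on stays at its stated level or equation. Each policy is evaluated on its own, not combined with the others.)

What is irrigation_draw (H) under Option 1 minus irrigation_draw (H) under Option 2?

Option 1 (N := -30, U − 32):
  U = 12 − 32 = -20
  G = 184 + 6·(-20) = 64
  N = -30
  H = 198 − 6·64 − 3·(-30) = -96
Option 2 (N := -34, U + 4):
  U = 12 + 4 = 16
  G = 184 + 6·16 = 280
  N = -34
  H = 198 − 6·280 − 3·(-34) = -1380
H: -96 − (-1380) = 1284

1284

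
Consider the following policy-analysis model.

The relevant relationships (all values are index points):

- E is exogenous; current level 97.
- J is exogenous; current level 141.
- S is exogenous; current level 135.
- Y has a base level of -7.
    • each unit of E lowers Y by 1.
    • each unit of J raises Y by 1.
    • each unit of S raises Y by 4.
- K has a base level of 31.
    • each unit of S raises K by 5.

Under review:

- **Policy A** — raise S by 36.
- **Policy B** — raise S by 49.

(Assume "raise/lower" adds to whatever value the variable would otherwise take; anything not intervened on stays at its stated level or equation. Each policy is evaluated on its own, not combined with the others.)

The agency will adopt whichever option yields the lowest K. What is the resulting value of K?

Policy A (S + 36):
  S = 135 + 36 = 171
  K = 31 + 5·171 = 886
Policy B (S + 49):
  S = 135 + 49 = 184
  K = 31 + 5·184 = 951
Comparing — Policy A: K=886, Policy B: K=951. Lowest is 886 (Policy A).

886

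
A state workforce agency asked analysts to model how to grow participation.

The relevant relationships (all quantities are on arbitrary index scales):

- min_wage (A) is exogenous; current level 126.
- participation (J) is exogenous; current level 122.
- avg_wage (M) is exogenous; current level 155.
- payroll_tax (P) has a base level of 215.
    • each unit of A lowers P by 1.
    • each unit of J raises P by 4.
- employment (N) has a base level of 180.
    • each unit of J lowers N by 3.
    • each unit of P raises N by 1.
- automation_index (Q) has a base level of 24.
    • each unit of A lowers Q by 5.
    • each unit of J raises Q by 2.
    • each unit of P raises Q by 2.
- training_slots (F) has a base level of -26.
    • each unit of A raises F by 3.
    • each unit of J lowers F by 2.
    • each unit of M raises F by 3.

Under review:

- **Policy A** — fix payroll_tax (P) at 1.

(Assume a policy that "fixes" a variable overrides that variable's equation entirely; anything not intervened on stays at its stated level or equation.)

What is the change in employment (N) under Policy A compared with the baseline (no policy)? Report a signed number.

Baseline:
  A = 126
  J = 122
  P = 215 − 126 + 4·122 = 577
  N = 180 − 3·122 + 577 = 391
Policy A (P := 1):
  A = 126
  J = 122
  P = 1
  N = 180 − 3·122 + 1 = -185
Change in N: -185 − 391 = -576

-576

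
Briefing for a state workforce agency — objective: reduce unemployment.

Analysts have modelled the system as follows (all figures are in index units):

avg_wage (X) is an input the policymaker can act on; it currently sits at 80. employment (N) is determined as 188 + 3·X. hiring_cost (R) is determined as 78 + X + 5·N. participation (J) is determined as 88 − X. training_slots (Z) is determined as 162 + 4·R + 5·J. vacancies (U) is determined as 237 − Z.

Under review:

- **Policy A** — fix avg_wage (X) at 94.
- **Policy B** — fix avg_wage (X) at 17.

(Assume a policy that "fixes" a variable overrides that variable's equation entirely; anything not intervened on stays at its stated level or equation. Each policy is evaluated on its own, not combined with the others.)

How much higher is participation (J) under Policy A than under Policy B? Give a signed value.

Policy A (X := 94):
  X = 94
  J = 88 − 94 = -6
Policy B (X := 17):
  X = 17
  J = 88 − 17 = 71
J: -6 − 71 = -77

-77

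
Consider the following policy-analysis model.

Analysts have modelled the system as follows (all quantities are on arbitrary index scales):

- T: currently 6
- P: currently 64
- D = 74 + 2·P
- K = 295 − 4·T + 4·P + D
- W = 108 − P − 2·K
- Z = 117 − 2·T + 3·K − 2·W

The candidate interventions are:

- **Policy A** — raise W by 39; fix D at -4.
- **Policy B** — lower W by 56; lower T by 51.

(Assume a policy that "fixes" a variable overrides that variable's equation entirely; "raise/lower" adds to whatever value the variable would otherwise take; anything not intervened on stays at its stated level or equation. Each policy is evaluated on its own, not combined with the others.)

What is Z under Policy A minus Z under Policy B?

-3162

Policy A (W + 39, D := -4):
  T = 6
  P = 64
  D = -4
  K = 295 − 4·6 + 4·64 + (-4) = 523
  W = 108 − 64 − 2·523 (+39 from intervention) = -963
  Z = 117 − 2·6 + 3·523 − 2·(-963) = 3600
Policy B (W − 56, T − 51):
  T = 6 − 51 = -45
  P = 64
  D = 74 + 2·64 = 202
  K = 295 − 4·(-45) + 4·64 + 202 = 933
  W = 108 − 64 − 2·933 (−56 from intervention) = -1878
  Z = 117 − 2·(-45) + 3·933 − 2·(-1878) = 6762
Z: 3600 − 6762 = -3162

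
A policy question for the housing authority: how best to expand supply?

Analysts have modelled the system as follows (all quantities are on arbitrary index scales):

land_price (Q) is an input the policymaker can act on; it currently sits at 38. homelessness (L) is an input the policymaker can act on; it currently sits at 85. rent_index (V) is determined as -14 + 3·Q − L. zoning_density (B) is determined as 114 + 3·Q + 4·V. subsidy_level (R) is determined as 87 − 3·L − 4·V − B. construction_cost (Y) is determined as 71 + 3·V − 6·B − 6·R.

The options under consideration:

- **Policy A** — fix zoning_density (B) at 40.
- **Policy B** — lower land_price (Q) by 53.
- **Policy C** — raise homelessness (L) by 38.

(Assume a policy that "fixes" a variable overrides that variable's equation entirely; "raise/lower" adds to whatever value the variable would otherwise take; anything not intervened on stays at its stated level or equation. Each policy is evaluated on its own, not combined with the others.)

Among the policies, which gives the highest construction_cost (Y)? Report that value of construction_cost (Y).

1484

Policy A (B := 40):
  Q = 38
  L = 85
  V = -14 + 3·38 − 85 = 15
  B = 40
  R = 87 − 3·85 − 4·15 − 40 = -268
  Y = 71 + 3·15 − 6·40 − 6·(-268) = 1484
Policy B (Q − 53):
  Q = 38 − 53 = -15
  L = 85
  V = -14 + 3·(-15) − 85 = -144
  B = 114 + 3·(-15) + 4·(-144) = -507
  R = 87 − 3·85 − 4·(-144) − (-507) = 915
  Y = 71 + 3·(-144) − 6·(-507) − 6·915 = -2809
Policy C (L + 38):
  Q = 38
  L = 85 + 38 = 123
  V = -14 + 3·38 − 123 = -23
  B = 114 + 3·38 + 4·(-23) = 136
  R = 87 − 3·123 − 4·(-23) − 136 = -326
  Y = 71 + 3·(-23) − 6·136 − 6·(-326) = 1142
Comparing — Policy A: Y=1484, Policy B: Y=-2809, Policy C: Y=1142. Highest is 1484 (Policy A).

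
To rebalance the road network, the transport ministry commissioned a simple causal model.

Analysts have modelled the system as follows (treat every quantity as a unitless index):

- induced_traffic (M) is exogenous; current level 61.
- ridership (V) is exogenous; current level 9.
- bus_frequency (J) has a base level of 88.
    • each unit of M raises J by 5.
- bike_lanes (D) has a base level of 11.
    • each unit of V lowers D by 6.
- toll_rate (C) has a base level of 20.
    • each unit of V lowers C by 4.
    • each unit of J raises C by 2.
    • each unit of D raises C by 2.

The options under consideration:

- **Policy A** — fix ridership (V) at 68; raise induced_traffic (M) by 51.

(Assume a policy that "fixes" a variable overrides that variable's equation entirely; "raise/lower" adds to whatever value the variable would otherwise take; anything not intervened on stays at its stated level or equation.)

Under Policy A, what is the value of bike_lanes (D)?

Policy A (V := 68, M + 51):
  V = 68
  D = 11 − 6·68 = -397

-397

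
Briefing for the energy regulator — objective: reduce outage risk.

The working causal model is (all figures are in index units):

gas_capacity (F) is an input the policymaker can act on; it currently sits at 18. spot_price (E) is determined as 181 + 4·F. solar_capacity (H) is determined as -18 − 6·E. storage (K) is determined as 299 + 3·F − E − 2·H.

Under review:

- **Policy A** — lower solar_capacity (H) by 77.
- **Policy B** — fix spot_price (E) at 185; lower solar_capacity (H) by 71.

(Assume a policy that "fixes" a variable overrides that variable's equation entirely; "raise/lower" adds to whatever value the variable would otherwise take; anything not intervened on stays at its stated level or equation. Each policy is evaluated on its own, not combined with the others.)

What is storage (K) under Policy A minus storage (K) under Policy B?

760

Policy A (H − 77):
  F = 18
  E = 181 + 4·18 = 253
  H = -18 − 6·253 (−77 from intervention) = -1613
  K = 299 + 3·18 − 253 − 2·(-1613) = 3326
Policy B (E := 185, H − 71):
  F = 18
  E = 185
  H = -18 − 6·185 (−71 from intervention) = -1199
  K = 299 + 3·18 − 185 − 2·(-1199) = 2566
K: 3326 − 2566 = 760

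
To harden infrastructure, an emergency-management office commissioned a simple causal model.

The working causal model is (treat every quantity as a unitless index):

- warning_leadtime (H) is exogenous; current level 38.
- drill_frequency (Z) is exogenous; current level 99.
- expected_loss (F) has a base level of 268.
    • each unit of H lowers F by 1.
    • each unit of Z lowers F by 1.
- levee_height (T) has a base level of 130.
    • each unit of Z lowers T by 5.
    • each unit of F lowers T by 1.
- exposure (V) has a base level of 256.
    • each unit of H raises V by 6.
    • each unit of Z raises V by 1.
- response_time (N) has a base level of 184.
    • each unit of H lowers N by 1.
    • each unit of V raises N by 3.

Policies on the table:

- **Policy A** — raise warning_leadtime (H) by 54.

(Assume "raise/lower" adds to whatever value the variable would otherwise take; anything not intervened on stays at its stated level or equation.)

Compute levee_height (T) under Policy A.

Policy A (H + 54):
  H = 38 + 54 = 92
  Z = 99
  F = 268 − 92 − 99 = 77
  T = 130 − 5·99 − 77 = -442

-442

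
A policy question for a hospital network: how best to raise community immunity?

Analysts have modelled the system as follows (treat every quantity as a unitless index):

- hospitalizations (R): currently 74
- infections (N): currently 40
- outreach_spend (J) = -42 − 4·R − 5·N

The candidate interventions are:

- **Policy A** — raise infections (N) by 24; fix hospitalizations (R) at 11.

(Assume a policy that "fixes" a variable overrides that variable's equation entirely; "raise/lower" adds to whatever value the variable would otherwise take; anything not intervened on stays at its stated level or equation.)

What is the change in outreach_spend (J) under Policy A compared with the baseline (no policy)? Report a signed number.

132

Baseline:
  R = 74
  N = 40
  J = -42 − 4·74 − 5·40 = -538
Policy A (N + 24, R := 11):
  R = 11
  N = 40 + 24 = 64
  J = -42 − 4·11 − 5·64 = -406
Change in J: -406 − (-538) = 132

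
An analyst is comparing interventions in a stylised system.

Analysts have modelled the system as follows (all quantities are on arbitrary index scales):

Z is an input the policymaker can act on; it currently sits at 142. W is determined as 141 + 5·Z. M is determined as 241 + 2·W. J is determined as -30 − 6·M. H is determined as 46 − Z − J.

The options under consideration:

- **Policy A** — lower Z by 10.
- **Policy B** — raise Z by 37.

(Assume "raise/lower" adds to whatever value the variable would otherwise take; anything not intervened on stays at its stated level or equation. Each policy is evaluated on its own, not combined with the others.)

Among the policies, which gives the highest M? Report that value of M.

Policy A (Z − 10):
  Z = 142 − 10 = 132
  W = 141 + 5·132 = 801
  M = 241 + 2·801 = 1843
Policy B (Z + 37):
  Z = 142 + 37 = 179
  W = 141 + 5·179 = 1036
  M = 241 + 2·1036 = 2313
Comparing — Policy A: M=1843, Policy B: M=2313. Highest is 2313 (Policy B).

2313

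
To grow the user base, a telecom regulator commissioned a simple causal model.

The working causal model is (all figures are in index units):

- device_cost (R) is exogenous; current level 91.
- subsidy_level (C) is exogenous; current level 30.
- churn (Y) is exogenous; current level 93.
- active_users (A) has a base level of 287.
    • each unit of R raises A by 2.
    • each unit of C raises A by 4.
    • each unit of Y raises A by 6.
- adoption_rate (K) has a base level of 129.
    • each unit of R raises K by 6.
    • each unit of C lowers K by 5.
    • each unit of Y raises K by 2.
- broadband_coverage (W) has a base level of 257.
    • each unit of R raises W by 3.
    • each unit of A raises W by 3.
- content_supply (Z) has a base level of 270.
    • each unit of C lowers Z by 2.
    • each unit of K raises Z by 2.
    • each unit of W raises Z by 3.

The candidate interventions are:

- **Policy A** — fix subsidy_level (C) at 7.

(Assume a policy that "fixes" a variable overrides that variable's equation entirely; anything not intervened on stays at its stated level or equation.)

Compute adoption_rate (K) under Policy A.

826

Policy A (C := 7):
  R = 91
  C = 7
  Y = 93
  K = 129 + 6·91 − 5·7 + 2·93 = 826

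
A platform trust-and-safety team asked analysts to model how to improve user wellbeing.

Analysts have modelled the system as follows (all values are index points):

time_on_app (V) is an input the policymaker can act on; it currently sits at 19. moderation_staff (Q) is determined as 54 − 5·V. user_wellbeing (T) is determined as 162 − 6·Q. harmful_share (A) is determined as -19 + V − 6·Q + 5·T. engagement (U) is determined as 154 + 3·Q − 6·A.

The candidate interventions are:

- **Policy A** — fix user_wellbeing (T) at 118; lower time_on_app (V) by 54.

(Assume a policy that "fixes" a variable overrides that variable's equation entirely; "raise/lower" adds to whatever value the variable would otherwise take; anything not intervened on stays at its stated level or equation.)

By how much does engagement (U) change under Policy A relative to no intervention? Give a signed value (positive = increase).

19554

Baseline:
  V = 19
  Q = 54 − 5·19 = -41
  T = 162 − 6·(-41) = 408
  A = -19 + 19 − 6·(-41) + 5·408 = 2286
  U = 154 + 3·(-41) − 6·2286 = -13685
Policy A (T := 118, V − 54):
  V = 19 − 54 = -35
  Q = 54 − 5·(-35) = 229
  T = 118
  A = -19 + (-35) − 6·229 + 5·118 = -838
  U = 154 + 3·229 − 6·(-838) = 5869
Change in U: 5869 − (-13685) = 19554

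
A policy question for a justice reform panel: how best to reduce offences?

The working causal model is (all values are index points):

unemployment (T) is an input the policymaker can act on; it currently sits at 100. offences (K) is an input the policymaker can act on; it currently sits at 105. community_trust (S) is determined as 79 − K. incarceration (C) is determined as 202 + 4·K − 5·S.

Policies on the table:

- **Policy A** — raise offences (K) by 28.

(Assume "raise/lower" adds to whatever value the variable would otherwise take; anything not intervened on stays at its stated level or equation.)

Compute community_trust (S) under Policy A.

-54

Policy A (K + 28):
  K = 105 + 28 = 133
  S = 79 − 133 = -54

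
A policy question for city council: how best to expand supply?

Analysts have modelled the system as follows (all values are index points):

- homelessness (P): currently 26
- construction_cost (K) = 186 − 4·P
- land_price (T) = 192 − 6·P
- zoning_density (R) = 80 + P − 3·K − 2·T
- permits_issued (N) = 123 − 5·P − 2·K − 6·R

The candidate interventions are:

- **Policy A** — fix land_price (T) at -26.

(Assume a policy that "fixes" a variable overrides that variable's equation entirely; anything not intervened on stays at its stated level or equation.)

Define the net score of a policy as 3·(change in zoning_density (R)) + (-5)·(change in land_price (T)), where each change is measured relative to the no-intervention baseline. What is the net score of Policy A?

682

Baseline:
  P = 26
  K = 186 − 4·26 = 82
  T = 192 − 6·26 = 36
  R = 80 + 26 − 3·82 − 2·36 = -212
Policy A (T := -26):
  P = 26
  K = 186 − 4·26 = 82
  T = -26
  R = 80 + 26 − 3·82 − 2·(-26) = -88
ΔR = -88 − (-212) = 124; ΔT = -26 − 36 = -62
Score = 3·124 + (-5)·(-62) = 682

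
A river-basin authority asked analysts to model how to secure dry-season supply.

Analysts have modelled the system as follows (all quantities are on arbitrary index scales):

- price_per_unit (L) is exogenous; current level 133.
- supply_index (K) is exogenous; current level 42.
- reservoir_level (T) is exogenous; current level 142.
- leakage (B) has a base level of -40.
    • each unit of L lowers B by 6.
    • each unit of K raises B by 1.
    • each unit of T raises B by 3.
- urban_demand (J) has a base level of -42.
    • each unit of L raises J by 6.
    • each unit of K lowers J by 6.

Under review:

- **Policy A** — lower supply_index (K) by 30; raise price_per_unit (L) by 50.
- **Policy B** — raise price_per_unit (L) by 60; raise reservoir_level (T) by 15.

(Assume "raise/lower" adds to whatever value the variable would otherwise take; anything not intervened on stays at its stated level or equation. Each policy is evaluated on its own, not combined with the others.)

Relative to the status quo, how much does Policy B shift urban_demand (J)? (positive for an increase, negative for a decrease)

Baseline:
  L = 133
  K = 42
  J = -42 + 6·133 − 6·42 = 504
Policy B (L + 60, T + 15):
  L = 133 + 60 = 193
  K = 42
  J = -42 + 6·193 − 6·42 = 864
Change in J: 864 − 504 = 360

360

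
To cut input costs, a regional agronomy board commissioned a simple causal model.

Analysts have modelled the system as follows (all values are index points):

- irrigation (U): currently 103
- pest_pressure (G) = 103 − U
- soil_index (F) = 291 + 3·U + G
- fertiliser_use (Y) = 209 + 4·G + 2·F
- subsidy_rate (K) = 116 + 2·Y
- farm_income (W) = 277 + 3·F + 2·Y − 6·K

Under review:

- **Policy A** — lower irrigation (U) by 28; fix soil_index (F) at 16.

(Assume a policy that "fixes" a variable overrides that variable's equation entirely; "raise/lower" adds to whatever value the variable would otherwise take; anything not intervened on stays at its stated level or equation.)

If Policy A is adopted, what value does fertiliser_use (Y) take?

353

Policy A (U − 28, F := 16):
  U = 103 − 28 = 75
  G = 103 − 75 = 28
  F = 16
  Y = 209 + 4·28 + 2·16 = 353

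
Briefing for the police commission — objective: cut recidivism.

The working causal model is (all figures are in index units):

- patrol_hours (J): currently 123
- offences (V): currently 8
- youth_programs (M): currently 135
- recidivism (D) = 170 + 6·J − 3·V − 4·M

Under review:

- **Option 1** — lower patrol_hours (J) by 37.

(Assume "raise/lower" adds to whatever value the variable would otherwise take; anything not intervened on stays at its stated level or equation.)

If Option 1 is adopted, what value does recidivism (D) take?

122

Option 1 (J − 37):
  J = 123 − 37 = 86
  V = 8
  M = 135
  D = 170 + 6·86 − 3·8 − 4·135 = 122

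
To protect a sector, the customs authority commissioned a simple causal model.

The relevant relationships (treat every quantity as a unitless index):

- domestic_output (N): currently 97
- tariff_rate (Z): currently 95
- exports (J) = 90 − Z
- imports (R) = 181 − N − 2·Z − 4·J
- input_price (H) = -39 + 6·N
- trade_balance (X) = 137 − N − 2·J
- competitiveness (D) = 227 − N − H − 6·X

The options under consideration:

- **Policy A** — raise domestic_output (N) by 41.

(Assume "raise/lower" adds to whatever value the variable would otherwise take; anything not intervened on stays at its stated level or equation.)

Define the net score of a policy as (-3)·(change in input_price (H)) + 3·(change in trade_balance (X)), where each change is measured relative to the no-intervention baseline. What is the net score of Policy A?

-861

Baseline:
  N = 97
  Z = 95
  J = 90 − 95 = -5
  H = -39 + 6·97 = 543
  X = 137 − 97 − 2·(-5) = 50
Policy A (N + 41):
  N = 97 + 41 = 138
  Z = 95
  J = 90 − 95 = -5
  H = -39 + 6·138 = 789
  X = 137 − 138 − 2·(-5) = 9
ΔH = 789 − 543 = 246; ΔX = 9 − 50 = -41
Score = (-3)·246 + 3·(-41) = -861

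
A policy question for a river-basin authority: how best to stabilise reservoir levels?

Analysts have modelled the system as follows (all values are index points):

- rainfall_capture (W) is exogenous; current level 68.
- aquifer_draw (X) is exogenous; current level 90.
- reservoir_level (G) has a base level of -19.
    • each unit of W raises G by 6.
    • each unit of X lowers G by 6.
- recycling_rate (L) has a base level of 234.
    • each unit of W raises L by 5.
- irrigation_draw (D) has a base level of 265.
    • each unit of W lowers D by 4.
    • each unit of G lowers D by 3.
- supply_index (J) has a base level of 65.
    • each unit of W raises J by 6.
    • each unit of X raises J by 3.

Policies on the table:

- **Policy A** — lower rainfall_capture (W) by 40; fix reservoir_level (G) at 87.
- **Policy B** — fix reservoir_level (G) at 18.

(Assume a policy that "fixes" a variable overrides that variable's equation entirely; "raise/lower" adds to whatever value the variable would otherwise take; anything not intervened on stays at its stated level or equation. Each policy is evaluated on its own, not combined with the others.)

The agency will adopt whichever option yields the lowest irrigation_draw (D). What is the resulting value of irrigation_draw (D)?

Policy A (W − 40, G := 87):
  W = 68 − 40 = 28
  X = 90
  G = 87
  D = 265 − 4·28 − 3·87 = -108
Policy B (G := 18):
  W = 68
  X = 90
  G = 18
  D = 265 − 4·68 − 3·18 = -61
Comparing — Policy A: D=-108, Policy B: D=-61. Lowest is -108 (Policy A).

-108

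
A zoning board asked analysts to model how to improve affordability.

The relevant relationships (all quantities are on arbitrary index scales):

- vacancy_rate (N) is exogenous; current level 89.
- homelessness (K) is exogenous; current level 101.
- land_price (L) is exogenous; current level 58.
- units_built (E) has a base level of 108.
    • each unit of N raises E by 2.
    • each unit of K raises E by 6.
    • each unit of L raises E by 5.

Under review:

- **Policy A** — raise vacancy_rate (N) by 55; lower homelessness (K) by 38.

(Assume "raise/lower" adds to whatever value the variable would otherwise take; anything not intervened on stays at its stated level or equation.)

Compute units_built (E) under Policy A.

Policy A (N + 55, K − 38):
  N = 89 + 55 = 144
  K = 101 − 38 = 63
  L = 58
  E = 108 + 2·144 + 6·63 + 5·58 = 1064

1064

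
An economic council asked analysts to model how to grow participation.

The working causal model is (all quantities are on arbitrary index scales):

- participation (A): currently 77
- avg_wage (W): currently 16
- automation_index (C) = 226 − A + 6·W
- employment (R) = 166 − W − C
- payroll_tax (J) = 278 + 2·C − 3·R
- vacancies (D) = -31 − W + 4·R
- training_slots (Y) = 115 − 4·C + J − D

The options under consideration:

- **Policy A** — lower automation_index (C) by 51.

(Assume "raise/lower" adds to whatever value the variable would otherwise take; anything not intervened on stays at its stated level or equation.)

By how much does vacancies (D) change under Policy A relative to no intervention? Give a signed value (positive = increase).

204

Baseline:
  A = 77
  W = 16
  C = 226 − 77 + 6·16 = 245
  R = 166 − 16 − 245 = -95
  D = -31 − 16 + 4·(-95) = -427
Policy A (C − 51):
  A = 77
  W = 16
  C = 226 − 77 + 6·16 (−51 from intervention) = 194
  R = 166 − 16 − 194 = -44
  D = -31 − 16 + 4·(-44) = -223
Change in D: -223 − (-427) = 204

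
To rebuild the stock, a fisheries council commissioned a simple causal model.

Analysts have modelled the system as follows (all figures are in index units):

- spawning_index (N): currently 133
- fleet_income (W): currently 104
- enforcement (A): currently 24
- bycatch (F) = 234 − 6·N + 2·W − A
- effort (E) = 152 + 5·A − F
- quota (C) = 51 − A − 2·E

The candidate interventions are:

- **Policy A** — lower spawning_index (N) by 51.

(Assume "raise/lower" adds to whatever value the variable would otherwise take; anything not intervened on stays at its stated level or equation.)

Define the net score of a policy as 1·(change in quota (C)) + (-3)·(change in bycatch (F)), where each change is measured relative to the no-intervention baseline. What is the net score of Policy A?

Baseline:
  N = 133
  W = 104
  A = 24
  F = 234 − 6·133 + 2·104 − 24 = -380
  E = 152 + 5·24 − (-380) = 652
  C = 51 − 24 − 2·652 = -1277
Policy A (N − 51):
  N = 133 − 51 = 82
  W = 104
  A = 24
  F = 234 − 6·82 + 2·104 − 24 = -74
  E = 152 + 5·24 − (-74) = 346
  C = 51 − 24 − 2·346 = -665
ΔC = -665 − (-1277) = 612; ΔF = -74 − (-380) = 306
Score = 1·612 + (-3)·306 = -306

-306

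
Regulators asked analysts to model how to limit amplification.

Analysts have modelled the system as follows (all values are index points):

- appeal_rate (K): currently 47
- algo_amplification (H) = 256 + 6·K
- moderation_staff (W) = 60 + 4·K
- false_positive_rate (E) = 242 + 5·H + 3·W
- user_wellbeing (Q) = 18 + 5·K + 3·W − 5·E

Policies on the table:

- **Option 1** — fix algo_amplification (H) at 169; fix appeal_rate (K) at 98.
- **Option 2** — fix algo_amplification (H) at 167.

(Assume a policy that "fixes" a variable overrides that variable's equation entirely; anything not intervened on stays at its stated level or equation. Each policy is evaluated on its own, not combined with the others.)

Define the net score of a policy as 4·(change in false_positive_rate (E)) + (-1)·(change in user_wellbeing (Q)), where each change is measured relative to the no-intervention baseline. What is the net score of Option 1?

-11964

Baseline:
  K = 47
  H = 256 + 6·47 = 538
  W = 60 + 4·47 = 248
  E = 242 + 5·538 + 3·248 = 3676
  Q = 18 + 5·47 + 3·248 − 5·3676 = -17383
Option 1 (H := 169, K := 98):
  K = 98
  H = 169
  W = 60 + 4·98 = 452
  E = 242 + 5·169 + 3·452 = 2443
  Q = 18 + 5·98 + 3·452 − 5·2443 = -10351
ΔE = 2443 − 3676 = -1233; ΔQ = -10351 − (-17383) = 7032
Score = 4·(-1233) + (-1)·7032 = -11964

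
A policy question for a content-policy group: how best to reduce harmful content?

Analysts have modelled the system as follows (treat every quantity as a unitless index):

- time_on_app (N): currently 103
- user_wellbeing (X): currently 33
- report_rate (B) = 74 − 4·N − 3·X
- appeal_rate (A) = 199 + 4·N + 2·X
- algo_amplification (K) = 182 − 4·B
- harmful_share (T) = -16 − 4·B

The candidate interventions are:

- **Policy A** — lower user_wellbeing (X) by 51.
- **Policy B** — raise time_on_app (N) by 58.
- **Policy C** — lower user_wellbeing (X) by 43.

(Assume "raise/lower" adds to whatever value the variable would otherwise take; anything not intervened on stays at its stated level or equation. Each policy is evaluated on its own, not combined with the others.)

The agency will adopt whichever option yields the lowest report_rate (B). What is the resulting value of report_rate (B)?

-669

Policy A (X − 51):
  N = 103
  X = 33 − 51 = -18
  B = 74 − 4·103 − 3·(-18) = -284
Policy B (N + 58):
  N = 103 + 58 = 161
  X = 33
  B = 74 − 4·161 − 3·33 = -669
Policy C (X − 43):
  N = 103
  X = 33 − 43 = -10
  B = 74 − 4·103 − 3·(-10) = -308
Comparing — Policy A: B=-284, Policy B: B=-669, Policy C: B=-308. Lowest is -669 (Policy B).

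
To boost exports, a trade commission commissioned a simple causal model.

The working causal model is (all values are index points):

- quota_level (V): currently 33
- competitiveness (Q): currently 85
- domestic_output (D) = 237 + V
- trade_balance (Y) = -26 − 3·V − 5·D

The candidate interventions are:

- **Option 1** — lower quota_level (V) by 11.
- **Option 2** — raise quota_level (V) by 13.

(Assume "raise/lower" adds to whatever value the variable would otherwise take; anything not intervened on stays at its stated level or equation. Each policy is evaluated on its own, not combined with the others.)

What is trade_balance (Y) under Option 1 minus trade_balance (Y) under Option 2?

192

Option 1 (V − 11):
  V = 33 − 11 = 22
  D = 237 + 22 = 259
  Y = -26 − 3·22 − 5·259 = -1387
Option 2 (V + 13):
  V = 33 + 13 = 46
  D = 237 + 46 = 283
  Y = -26 − 3·46 − 5·283 = -1579
Y: -1387 − (-1579) = 192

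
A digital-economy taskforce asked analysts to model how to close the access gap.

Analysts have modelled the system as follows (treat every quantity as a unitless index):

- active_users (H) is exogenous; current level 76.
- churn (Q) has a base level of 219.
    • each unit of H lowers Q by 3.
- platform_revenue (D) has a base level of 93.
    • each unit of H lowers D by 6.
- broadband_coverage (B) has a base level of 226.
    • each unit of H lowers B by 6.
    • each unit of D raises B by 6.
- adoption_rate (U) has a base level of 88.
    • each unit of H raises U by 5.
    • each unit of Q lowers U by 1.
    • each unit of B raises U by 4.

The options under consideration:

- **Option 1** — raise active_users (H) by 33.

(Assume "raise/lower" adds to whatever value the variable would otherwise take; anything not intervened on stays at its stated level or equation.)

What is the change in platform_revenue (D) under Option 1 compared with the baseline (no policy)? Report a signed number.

-198

Baseline:
  H = 76
  D = 93 − 6·76 = -363
Option 1 (H + 33):
  H = 76 + 33 = 109
  D = 93 − 6·109 = -561
Change in D: -561 − (-363) = -198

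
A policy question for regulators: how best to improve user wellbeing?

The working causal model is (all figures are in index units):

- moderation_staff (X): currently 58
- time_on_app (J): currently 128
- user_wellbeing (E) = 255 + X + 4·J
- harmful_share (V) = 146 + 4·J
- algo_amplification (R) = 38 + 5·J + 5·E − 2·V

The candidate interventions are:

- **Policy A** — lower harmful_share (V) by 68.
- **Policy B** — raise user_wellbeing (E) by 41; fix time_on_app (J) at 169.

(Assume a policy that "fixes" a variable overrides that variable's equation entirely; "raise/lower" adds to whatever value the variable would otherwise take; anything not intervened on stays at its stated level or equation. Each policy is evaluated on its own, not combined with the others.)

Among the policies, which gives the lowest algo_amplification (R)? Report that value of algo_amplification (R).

3623

Policy A (V − 68):
  X = 58
  J = 128
  E = 255 + 58 + 4·128 = 825
  V = 146 + 4·128 (−68 from intervention) = 590
  R = 38 + 5·128 + 5·825 − 2·590 = 3623
Policy B (E + 41, J := 169):
  X = 58
  J = 169
  E = 255 + 58 + 4·169 (+41 from intervention) = 1030
  V = 146 + 4·169 = 822
  R = 38 + 5·169 + 5·1030 − 2·822 = 4389
Comparing — Policy A: R=3623, Policy B: R=4389. Lowest is 3623 (Policy A).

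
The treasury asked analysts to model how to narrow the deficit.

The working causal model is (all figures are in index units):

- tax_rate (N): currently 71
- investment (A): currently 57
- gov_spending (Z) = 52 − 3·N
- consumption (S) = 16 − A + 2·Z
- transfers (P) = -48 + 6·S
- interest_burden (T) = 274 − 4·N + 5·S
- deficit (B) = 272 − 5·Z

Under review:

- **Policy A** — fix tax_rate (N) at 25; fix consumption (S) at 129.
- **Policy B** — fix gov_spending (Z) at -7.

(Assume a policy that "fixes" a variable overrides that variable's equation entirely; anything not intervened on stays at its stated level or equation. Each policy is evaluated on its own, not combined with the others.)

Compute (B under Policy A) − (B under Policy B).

80

Policy A (N := 25, S := 129):
  N = 25
  Z = 52 − 3·25 = -23
  B = 272 − 5·(-23) = 387
Policy B (Z := -7):
  N = 71
  Z = -7
  B = 272 − 5·(-7) = 307
B: 387 − 307 = 80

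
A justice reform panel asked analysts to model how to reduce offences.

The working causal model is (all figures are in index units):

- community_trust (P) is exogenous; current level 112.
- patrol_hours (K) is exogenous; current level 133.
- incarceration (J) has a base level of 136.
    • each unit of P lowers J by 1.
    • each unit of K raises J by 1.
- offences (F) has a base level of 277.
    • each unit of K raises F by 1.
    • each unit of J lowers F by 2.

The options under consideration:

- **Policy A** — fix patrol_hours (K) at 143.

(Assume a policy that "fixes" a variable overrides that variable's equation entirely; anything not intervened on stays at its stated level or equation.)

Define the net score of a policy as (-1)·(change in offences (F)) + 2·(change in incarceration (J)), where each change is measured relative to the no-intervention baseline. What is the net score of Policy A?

30

Baseline:
  P = 112
  K = 133
  J = 136 − 112 + 133 = 157
  F = 277 + 133 − 2·157 = 96
Policy A (K := 143):
  P = 112
  K = 143
  J = 136 − 112 + 143 = 167
  F = 277 + 143 − 2·167 = 86
ΔF = 86 − 96 = -10; ΔJ = 167 − 157 = 10
Score = (-1)·(-10) + 2·10 = 30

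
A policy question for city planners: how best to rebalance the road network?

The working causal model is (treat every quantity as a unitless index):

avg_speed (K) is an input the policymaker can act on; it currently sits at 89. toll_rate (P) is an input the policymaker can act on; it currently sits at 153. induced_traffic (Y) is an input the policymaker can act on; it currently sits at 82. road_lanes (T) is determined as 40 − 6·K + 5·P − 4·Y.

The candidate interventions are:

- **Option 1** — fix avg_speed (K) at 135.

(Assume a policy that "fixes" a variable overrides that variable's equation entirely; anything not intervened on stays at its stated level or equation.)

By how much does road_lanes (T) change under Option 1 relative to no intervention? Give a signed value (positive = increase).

Baseline:
  K = 89
  P = 153
  Y = 82
  T = 40 − 6·89 + 5·153 − 4·82 = -57
Option 1 (K := 135):
  K = 135
  P = 153
  Y = 82
  T = 40 − 6·135 + 5·153 − 4·82 = -333
Change in T: -333 − (-57) = -276

-276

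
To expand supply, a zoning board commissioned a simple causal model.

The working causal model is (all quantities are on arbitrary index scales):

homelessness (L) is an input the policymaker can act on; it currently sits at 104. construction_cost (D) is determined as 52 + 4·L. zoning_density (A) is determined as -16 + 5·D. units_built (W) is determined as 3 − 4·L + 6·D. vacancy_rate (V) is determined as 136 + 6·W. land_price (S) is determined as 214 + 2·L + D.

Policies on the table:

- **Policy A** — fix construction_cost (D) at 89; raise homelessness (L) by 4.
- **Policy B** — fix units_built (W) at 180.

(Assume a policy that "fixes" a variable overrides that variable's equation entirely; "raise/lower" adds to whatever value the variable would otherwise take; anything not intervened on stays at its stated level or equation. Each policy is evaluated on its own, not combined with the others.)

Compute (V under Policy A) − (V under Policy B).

Policy A (D := 89, L + 4):
  L = 104 + 4 = 108
  D = 89
  W = 3 − 4·108 + 6·89 = 105
  V = 136 + 6·105 = 766
Policy B (W := 180):
  L = 104
  D = 52 + 4·104 = 468
  W = 180
  V = 136 + 6·180 = 1216
V: 766 − 1216 = -450

-450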